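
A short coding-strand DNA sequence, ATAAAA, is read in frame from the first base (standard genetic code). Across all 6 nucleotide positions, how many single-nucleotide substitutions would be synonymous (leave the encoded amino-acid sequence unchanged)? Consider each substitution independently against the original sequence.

Codon 1 (ATA, Ile): 2 synonymous substitutions.
Codon 2 (AAA, Lys): 1 synonymous substitution.
Total: 2 + 1 = 3.

3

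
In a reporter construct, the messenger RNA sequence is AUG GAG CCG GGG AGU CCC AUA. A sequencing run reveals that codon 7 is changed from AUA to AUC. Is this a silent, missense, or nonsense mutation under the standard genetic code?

Position 21 falls in codon 7: AUA → Ile.
After the substitution the codon is AUC → Ile.
Both encode Ile, so the change is synonymous.

silent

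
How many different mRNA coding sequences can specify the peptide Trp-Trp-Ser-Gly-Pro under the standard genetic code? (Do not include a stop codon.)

Trp: 1 codon.
Trp: 1 codon.
Ser: 6 codons.
Gly: 4 codons.
Pro: 4 codons.
1 × 1 × 6 × 4 × 4 = 96.

96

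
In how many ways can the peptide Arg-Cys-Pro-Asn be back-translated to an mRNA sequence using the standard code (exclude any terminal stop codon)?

Arg: 6 codons.
Cys: 2 codons.
Pro: 4 codons.
Asn: 2 codons.
6 × 2 × 4 × 2 = 96.

96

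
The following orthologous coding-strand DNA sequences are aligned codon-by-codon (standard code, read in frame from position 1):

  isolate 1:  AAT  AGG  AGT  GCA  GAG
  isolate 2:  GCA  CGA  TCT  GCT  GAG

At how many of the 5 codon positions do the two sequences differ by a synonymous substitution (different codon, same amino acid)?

3

Codon 1: AAT Asn / GCA Ala — nonsynonymous.
Codon 2: AGG Arg / CGA Arg — synonymous.
Codon 3: AGT Ser / TCT Ser — synonymous.
Codon 4: GCA Ala / GCT Ala — synonymous.
Codon 5: GAG Glu / GAG Glu — identical.
Synonymous differences: 3.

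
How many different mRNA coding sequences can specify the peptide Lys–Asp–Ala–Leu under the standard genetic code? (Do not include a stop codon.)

96

Lys: 2 codons.
Asp: 2 codons.
Ala: 4 codons.
Leu: 6 codons.
2 × 2 × 4 × 6 = 96.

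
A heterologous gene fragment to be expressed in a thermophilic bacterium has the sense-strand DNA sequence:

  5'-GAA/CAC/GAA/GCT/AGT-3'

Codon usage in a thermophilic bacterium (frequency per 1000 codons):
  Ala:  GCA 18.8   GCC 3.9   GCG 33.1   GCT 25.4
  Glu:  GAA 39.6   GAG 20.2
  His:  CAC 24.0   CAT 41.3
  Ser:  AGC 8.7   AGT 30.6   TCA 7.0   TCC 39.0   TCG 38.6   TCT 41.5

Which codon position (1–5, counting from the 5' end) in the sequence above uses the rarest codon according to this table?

Codon 1 GAA (Glu): 39.6 per 1000.
Codon 2 CAC (His): 24.0 per 1000.
Codon 3 GAA (Glu): 39.6 per 1000.
Codon 4 GCT (Ala): 25.4 per 1000.
Codon 5 AGT (Ser): 30.6 per 1000.
Lowest frequency is 24.0 at codon 2.

2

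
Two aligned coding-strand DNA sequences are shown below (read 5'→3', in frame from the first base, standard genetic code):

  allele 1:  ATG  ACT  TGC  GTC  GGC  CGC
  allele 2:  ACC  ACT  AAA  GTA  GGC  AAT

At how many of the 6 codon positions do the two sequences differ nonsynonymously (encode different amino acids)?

3

Codon 1: ATG Met / ACC Thr — nonsynonymous.
Codon 2: ACT Thr / ACT Thr — identical.
Codon 3: TGC Cys / AAA Lys — nonsynonymous.
Codon 4: GTC Val / GTA Val — synonymous.
Codon 5: GGC Gly / GGC Gly — identical.
Codon 6: CGC Arg / AAT Asn — nonsynonymous.
Nonsynonymous differences: 3.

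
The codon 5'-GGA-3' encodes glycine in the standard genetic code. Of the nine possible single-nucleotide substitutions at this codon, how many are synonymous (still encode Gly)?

Position 1: none → 0 synonymous.
Position 2: none → 0 synonymous.
Position 3: GGT, GGC, GGG → 3 synonymous.
Total: 0 + 0 + 3 = 3.

3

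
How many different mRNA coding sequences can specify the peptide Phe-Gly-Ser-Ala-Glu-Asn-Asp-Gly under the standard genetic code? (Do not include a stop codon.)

Phe: 2 codons.
Gly: 4 codons.
Ser: 6 codons.
Ala: 4 codons.
Glu: 2 codons.
Asn: 2 codons.
Asp: 2 codons.
Gly: 4 codons.
2 × 4 × 6 × 4 × 2 × 2 × 2 × 4 = 6144.

6144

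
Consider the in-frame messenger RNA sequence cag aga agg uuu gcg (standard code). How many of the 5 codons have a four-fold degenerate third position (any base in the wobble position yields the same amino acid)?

Codon 1 CAG (Gln): third position 2-fold.
Codon 2 AGA (Arg): third position 2-fold.
Codon 3 AGG (Arg): third position 2-fold.
Codon 4 UUU (Phe): third position 2-fold.
Codon 5 GCG (Ala): third position 4-fold.
Four-fold degenerate third positions: 1.

1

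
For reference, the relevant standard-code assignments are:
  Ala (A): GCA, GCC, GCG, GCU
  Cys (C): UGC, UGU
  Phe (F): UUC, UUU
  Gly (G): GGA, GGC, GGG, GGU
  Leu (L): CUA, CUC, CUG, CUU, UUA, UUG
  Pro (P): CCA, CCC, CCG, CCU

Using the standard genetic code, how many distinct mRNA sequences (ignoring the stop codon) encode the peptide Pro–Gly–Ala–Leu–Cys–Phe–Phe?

3072

Pro: 4 codons.
Gly: 4 codons.
Ala: 4 codons.
Leu: 6 codons.
Cys: 2 codons.
Phe: 2 codons.
Phe: 2 codons.
4 × 4 × 4 × 6 × 2 × 2 × 2 = 3072.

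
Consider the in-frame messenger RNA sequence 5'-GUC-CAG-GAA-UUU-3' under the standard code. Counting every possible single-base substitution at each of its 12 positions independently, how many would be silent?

Codon 1 (GUC, Val): 3 synonymous substitutions.
Codon 2 (CAG, Gln): 1 synonymous substitution.
Codon 3 (GAA, Glu): 1 synonymous substitution.
Codon 4 (UUU, Phe): 1 synonymous substitution.
Total: 3 + 1 + 1 + 1 = 6.

6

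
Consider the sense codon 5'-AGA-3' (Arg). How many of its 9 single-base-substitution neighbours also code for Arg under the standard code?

2

Position 1: CGA → 1 synonymous.
Position 2: none → 0 synonymous.
Position 3: AGG → 1 synonymous.
Total: 1 + 0 + 1 = 2.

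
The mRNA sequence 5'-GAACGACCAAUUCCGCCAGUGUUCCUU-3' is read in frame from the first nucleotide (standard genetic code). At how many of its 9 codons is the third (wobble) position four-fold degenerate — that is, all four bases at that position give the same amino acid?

Codon 1 GAA (Glu): third position 2-fold.
Codon 2 CGA (Arg): third position 4-fold.
Codon 3 CCA (Pro): third position 4-fold.
Codon 4 AUU (Ile): third position 3-fold.
Codon 5 CCG (Pro): third position 4-fold.
Codon 6 CCA (Pro): third position 4-fold.
Codon 7 GUG (Val): third position 4-fold.
Codon 8 UUC (Phe): third position 2-fold.
Codon 9 CUU (Leu): third position 4-fold.
Four-fold degenerate third positions: 6.

6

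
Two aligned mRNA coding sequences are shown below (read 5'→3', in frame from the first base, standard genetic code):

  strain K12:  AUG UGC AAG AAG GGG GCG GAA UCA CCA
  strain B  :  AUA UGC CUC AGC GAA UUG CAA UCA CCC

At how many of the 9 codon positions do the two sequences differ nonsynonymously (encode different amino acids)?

Codon 1: AUG Met / AUA Ile — nonsynonymous.
Codon 2: UGC Cys / UGC Cys — identical.
Codon 3: AAG Lys / CUC Leu — nonsynonymous.
Codon 4: AAG Lys / AGC Ser — nonsynonymous.
Codon 5: GGG Gly / GAA Glu — nonsynonymous.
Codon 6: GCG Ala / UUG Leu — nonsynonymous.
Codon 7: GAA Glu / CAA Gln — nonsynonymous.
Codon 8: UCA Ser / UCA Ser — identical.
Codon 9: CCA Pro / CCC Pro — synonymous.
Nonsynonymous differences: 6.

6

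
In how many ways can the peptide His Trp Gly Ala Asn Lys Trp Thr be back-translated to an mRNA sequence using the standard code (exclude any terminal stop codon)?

512

His: 2 codons.
Trp: 1 codon.
Gly: 4 codons.
Ala: 4 codons.
Asn: 2 codons.
Lys: 2 codons.
Trp: 1 codon.
Thr: 4 codons.
2 × 1 × 4 × 4 × 2 × 2 × 1 × 4 = 512.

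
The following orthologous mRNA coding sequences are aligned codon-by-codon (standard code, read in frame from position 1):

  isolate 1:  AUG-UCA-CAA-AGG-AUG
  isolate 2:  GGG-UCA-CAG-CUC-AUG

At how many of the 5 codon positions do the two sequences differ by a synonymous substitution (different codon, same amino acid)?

Codon 1: AUG Met / GGG Gly — nonsynonymous.
Codon 2: UCA Ser / UCA Ser — identical.
Codon 3: CAA Gln / CAG Gln — synonymous.
Codon 4: AGG Arg / CUC Leu — nonsynonymous.
Codon 5: AUG Met / AUG Met — identical.
Synonymous differences: 1.

1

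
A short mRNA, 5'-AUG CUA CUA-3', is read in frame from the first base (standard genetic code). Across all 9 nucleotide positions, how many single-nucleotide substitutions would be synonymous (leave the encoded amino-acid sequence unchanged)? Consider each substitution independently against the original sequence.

8

Codon 1 (AUG, Met): 0 synonymous substitutions.
Codon 2 (CUA, Leu): 4 synonymous substitutions.
Codon 3 (CUA, Leu): 4 synonymous substitutions.
Total: 0 + 4 + 4 = 8.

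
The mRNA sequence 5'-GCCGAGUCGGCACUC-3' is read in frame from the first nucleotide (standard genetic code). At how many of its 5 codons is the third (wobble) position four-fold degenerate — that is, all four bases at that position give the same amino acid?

4

Codon 1 GCC (Ala): third position 4-fold.
Codon 2 GAG (Glu): third position 2-fold.
Codon 3 UCG (Ser): third position 4-fold.
Codon 4 GCA (Ala): third position 4-fold.
Codon 5 CUC (Leu): third position 4-fold.
Four-fold degenerate third positions: 4.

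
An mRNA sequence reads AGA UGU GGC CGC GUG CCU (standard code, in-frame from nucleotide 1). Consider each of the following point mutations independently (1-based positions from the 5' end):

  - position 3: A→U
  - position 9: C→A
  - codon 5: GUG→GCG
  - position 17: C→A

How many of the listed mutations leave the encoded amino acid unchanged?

Codon 1: AGA (Arg) → AGU (Ser) — missense.
Codon 3: GGC (Gly) → GGA (Gly) — synonymous.
Codon 5: GUG (Val) → GCG (Ala) — missense.
Codon 6: CCU (Pro) → CAU (His) — missense.
Synonymous: 1 of 4.

1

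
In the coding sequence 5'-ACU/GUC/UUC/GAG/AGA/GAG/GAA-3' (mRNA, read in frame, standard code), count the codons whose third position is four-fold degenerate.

2

Codon 1 ACU (Thr): third position 4-fold.
Codon 2 GUC (Val): third position 4-fold.
Codon 3 UUC (Phe): third position 2-fold.
Codon 4 GAG (Glu): third position 2-fold.
Codon 5 AGA (Arg): third position 2-fold.
Codon 6 GAG (Glu): third position 2-fold.
Codon 7 GAA (Glu): third position 2-fold.
Four-fold degenerate third positions: 2.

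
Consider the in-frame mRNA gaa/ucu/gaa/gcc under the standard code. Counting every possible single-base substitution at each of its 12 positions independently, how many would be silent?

8

Codon 1 (GAA, Glu): 1 synonymous substitution.
Codon 2 (UCU, Ser): 3 synonymous substitutions.
Codon 3 (GAA, Glu): 1 synonymous substitution.
Codon 4 (GCC, Ala): 3 synonymous substitutions.
Total: 1 + 3 + 1 + 3 = 8.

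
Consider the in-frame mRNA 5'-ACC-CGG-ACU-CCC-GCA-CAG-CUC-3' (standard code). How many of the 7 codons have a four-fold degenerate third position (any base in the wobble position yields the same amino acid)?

6

Codon 1 ACC (Thr): third position 4-fold.
Codon 2 CGG (Arg): third position 4-fold.
Codon 3 ACU (Thr): third position 4-fold.
Codon 4 CCC (Pro): third position 4-fold.
Codon 5 GCA (Ala): third position 4-fold.
Codon 6 CAG (Gln): third position 2-fold.
Codon 7 CUC (Leu): third position 4-fold.
Four-fold degenerate third positions: 6.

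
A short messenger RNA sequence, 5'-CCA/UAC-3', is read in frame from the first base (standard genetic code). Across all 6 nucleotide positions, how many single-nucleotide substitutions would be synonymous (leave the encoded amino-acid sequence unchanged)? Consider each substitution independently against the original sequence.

4

Codon 1 (CCA, Pro): 3 synonymous substitutions.
Codon 2 (UAC, Tyr): 1 synonymous substitution.
Total: 3 + 1 = 4.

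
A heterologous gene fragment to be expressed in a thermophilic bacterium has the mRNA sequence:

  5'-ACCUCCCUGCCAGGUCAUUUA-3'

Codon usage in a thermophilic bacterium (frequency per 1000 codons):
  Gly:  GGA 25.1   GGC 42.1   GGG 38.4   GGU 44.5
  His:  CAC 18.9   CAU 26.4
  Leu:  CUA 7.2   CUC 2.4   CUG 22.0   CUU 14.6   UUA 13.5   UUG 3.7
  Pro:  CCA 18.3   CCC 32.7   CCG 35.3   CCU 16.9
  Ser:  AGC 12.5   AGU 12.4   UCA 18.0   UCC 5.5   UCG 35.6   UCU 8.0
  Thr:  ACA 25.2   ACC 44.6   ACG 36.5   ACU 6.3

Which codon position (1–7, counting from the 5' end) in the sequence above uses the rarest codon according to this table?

2

Codon 1 ACC (Thr): 44.6 per 1000.
Codon 2 UCC (Ser): 5.5 per 1000.
Codon 3 CUG (Leu): 22.0 per 1000.
Codon 4 CCA (Pro): 18.3 per 1000.
Codon 5 GGU (Gly): 44.5 per 1000.
Codon 6 CAU (His): 26.4 per 1000.
Codon 7 UUA (Leu): 13.5 per 1000.
Lowest frequency is 5.5 at codon 2.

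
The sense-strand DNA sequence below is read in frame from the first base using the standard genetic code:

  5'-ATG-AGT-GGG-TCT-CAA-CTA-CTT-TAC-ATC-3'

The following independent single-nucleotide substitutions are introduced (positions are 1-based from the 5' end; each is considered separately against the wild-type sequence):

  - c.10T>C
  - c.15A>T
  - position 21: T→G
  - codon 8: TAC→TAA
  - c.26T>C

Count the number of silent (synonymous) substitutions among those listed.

1

Codon 4: TCT (Ser) → CCT (Pro) — missense.
Codon 5: CAA (Gln) → CAT (His) — missense.
Codon 7: CTT (Leu) → CTG (Leu) — synonymous.
Codon 8: TAC (Tyr) → TAA (Stop) — nonsense.
Codon 9: ATC (Ile) → ACC (Thr) — missense.
Synonymous: 1 of 5.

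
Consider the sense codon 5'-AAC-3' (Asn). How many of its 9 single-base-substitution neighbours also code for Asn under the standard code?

Position 1: none → 0 synonymous.
Position 2: none → 0 synonymous.
Position 3: AAU → 1 synonymous.
Total: 0 + 0 + 1 = 1.

1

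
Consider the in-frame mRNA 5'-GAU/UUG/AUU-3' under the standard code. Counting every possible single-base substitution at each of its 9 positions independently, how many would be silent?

Codon 1 (GAU, Asp): 1 synonymous substitution.
Codon 2 (UUG, Leu): 2 synonymous substitutions.
Codon 3 (AUU, Ile): 2 synonymous substitutions.
Total: 1 + 2 + 2 = 5.

5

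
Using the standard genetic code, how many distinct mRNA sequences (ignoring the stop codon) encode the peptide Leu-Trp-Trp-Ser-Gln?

Leu: 6 codons.
Trp: 1 codon.
Trp: 1 codon.
Ser: 6 codons.
Gln: 2 codons.
6 × 1 × 1 × 6 × 2 = 72.

72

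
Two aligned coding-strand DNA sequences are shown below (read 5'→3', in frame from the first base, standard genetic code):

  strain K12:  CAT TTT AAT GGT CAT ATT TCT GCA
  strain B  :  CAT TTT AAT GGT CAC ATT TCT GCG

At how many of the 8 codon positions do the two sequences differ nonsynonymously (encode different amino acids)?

0

Codon 1: CAT His / CAT His — identical.
Codon 2: TTT Phe / TTT Phe — identical.
Codon 3: AAT Asn / AAT Asn — identical.
Codon 4: GGT Gly / GGT Gly — identical.
Codon 5: CAT His / CAC His — synonymous.
Codon 6: ATT Ile / ATT Ile — identical.
Codon 7: TCT Ser / TCT Ser — identical.
Codon 8: GCA Ala / GCG Ala — synonymous.
Nonsynonymous differences: 0.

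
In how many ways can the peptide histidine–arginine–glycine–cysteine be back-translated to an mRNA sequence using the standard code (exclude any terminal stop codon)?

96

His: 2 codons.
Arg: 6 codons.
Gly: 4 codons.
Cys: 2 codons.
2 × 6 × 4 × 2 = 96.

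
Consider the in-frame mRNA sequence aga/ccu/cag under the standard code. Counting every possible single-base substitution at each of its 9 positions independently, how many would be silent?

6

Codon 1 (AGA, Arg): 2 synonymous substitutions.
Codon 2 (CCU, Pro): 3 synonymous substitutions.
Codon 3 (CAG, Gln): 1 synonymous substitution.
Total: 2 + 3 + 1 = 6.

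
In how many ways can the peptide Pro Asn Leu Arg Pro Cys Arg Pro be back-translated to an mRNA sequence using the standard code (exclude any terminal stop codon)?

Pro: 4 codons.
Asn: 2 codons.
Leu: 6 codons.
Arg: 6 codons.
Pro: 4 codons.
Cys: 2 codons.
Arg: 6 codons.
Pro: 4 codons.
4 × 2 × 6 × 6 × 4 × 2 × 6 × 4 = 55296.

55296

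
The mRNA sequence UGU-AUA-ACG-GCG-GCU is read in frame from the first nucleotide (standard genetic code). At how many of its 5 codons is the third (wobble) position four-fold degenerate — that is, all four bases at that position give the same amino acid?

3

Codon 1 UGU (Cys): third position 2-fold.
Codon 2 AUA (Ile): third position 3-fold.
Codon 3 ACG (Thr): third position 4-fold.
Codon 4 GCG (Ala): third position 4-fold.
Codon 5 GCU (Ala): third position 4-fold.
Four-fold degenerate third positions: 3.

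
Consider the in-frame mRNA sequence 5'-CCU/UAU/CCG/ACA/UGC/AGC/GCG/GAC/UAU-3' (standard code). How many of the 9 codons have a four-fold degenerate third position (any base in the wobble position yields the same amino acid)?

4

Codon 1 CCU (Pro): third position 4-fold.
Codon 2 UAU (Tyr): third position 2-fold.
Codon 3 CCG (Pro): third position 4-fold.
Codon 4 ACA (Thr): third position 4-fold.
Codon 5 UGC (Cys): third position 2-fold.
Codon 6 AGC (Ser): third position 2-fold.
Codon 7 GCG (Ala): third position 4-fold.
Codon 8 GAC (Asp): third position 2-fold.
Codon 9 UAU (Tyr): third position 2-fold.
Four-fold degenerate third positions: 4.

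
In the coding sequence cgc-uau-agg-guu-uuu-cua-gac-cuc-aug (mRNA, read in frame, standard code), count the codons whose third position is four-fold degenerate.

Codon 1 CGC (Arg): third position 4-fold.
Codon 2 UAU (Tyr): third position 2-fold.
Codon 3 AGG (Arg): third position 2-fold.
Codon 4 GUU (Val): third position 4-fold.
Codon 5 UUU (Phe): third position 2-fold.
Codon 6 CUA (Leu): third position 4-fold.
Codon 7 GAC (Asp): third position 2-fold.
Codon 8 CUC (Leu): third position 4-fold.
Codon 9 AUG (Met): third position 1-fold.
Four-fold degenerate third positions: 4.

4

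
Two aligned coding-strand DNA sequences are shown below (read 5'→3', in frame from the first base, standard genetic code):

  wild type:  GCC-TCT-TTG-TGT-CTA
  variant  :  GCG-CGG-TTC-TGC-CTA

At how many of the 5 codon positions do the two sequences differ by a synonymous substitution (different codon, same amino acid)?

Codon 1: GCC Ala / GCG Ala — synonymous.
Codon 2: TCT Ser / CGG Arg — nonsynonymous.
Codon 3: TTG Leu / TTC Phe — nonsynonymous.
Codon 4: TGT Cys / TGC Cys — synonymous.
Codon 5: CTA Leu / CTA Leu — identical.
Synonymous differences: 2.

2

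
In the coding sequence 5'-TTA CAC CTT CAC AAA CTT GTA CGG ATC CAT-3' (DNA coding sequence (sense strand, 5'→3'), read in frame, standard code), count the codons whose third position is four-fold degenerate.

4

Codon 1 TTA (Leu): third position 2-fold.
Codon 2 CAC (His): third position 2-fold.
Codon 3 CTT (Leu): third position 4-fold.
Codon 4 CAC (His): third position 2-fold.
Codon 5 AAA (Lys): third position 2-fold.
Codon 6 CTT (Leu): third position 4-fold.
Codon 7 GTA (Val): third position 4-fold.
Codon 8 CGG (Arg): third position 4-fold.
Codon 9 ATC (Ile): third position 3-fold.
Codon 10 CAT (His): third position 2-fold.
Four-fold degenerate third positions: 4.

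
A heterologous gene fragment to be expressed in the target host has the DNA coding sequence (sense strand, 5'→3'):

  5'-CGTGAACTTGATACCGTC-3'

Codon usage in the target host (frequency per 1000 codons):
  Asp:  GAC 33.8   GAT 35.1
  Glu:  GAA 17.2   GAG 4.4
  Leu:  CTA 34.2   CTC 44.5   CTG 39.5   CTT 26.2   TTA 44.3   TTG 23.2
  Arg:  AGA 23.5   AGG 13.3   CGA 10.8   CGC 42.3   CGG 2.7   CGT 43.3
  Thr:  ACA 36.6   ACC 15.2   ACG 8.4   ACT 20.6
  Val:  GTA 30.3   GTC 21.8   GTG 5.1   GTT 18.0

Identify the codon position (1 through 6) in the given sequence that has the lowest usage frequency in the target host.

Codon 1 CGT (Arg): 43.3 per 1000.
Codon 2 GAA (Glu): 17.2 per 1000.
Codon 3 CTT (Leu): 26.2 per 1000.
Codon 4 GAT (Asp): 35.1 per 1000.
Codon 5 ACC (Thr): 15.2 per 1000.
Codon 6 GTC (Val): 21.8 per 1000.
Lowest frequency is 15.2 at codon 5.

5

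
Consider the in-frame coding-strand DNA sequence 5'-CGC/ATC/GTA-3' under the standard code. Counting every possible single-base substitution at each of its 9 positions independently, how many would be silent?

8

Codon 1 (CGC, Arg): 3 synonymous substitutions.
Codon 2 (ATC, Ile): 2 synonymous substitutions.
Codon 3 (GTA, Val): 3 synonymous substitutions.
Total: 3 + 2 + 3 = 8.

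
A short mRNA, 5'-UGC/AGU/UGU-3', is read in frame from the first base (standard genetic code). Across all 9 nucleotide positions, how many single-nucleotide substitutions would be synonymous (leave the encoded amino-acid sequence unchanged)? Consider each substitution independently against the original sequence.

3

Codon 1 (UGC, Cys): 1 synonymous substitution.
Codon 2 (AGU, Ser): 1 synonymous substitution.
Codon 3 (UGU, Cys): 1 synonymous substitution.
Total: 1 + 1 + 1 = 3.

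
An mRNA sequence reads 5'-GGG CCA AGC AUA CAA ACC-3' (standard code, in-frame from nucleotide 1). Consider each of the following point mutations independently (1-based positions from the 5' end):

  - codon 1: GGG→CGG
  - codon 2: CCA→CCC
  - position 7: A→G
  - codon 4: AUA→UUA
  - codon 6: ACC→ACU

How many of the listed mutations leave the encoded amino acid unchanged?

2

Codon 1: GGG (Gly) → CGG (Arg) — missense.
Codon 2: CCA (Pro) → CCC (Pro) — synonymous.
Codon 3: AGC (Ser) → GGC (Gly) — missense.
Codon 4: AUA (Ile) → UUA (Leu) — missense.
Codon 6: ACC (Thr) → ACU (Thr) — synonymous.
Synonymous: 2 of 5.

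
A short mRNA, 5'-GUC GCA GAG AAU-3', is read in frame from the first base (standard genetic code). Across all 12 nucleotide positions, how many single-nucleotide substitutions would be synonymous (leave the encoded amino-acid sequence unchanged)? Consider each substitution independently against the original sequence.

Codon 1 (GUC, Val): 3 synonymous substitutions.
Codon 2 (GCA, Ala): 3 synonymous substitutions.
Codon 3 (GAG, Glu): 1 synonymous substitution.
Codon 4 (AAU, Asn): 1 synonymous substitution.
Total: 3 + 3 + 1 + 1 = 8.

8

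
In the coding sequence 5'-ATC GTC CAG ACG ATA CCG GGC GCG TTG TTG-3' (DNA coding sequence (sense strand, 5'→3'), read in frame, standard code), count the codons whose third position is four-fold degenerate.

5

Codon 1 ATC (Ile): third position 3-fold.
Codon 2 GTC (Val): third position 4-fold.
Codon 3 CAG (Gln): third position 2-fold.
Codon 4 ACG (Thr): third position 4-fold.
Codon 5 ATA (Ile): third position 3-fold.
Codon 6 CCG (Pro): third position 4-fold.
Codon 7 GGC (Gly): third position 4-fold.
Codon 8 GCG (Ala): third position 4-fold.
Codon 9 TTG (Leu): third position 2-fold.
Codon 10 TTG (Leu): third position 2-fold.
Four-fold degenerate third positions: 5.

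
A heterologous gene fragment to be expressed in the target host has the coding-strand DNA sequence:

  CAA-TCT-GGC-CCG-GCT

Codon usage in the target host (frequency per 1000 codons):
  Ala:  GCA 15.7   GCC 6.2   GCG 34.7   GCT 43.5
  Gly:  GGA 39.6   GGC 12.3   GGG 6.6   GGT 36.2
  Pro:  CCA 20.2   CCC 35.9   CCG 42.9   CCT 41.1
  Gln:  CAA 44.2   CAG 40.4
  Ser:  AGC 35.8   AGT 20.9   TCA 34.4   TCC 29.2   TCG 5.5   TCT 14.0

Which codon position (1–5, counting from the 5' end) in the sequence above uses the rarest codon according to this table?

Codon 1 CAA (Gln): 44.2 per 1000.
Codon 2 TCT (Ser): 14.0 per 1000.
Codon 3 GGC (Gly): 12.3 per 1000.
Codon 4 CCG (Pro): 42.9 per 1000.
Codon 5 GCT (Ala): 43.5 per 1000.
Lowest frequency is 12.3 at codon 3.

3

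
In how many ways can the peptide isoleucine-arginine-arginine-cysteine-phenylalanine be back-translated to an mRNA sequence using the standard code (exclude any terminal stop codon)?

432

Ile: 3 codons.
Arg: 6 codons.
Arg: 6 codons.
Cys: 2 codons.
Phe: 2 codons.
3 × 6 × 6 × 2 × 2 = 432.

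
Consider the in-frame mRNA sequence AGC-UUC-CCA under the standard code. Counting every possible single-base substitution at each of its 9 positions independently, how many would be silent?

5

Codon 1 (AGC, Ser): 1 synonymous substitution.
Codon 2 (UUC, Phe): 1 synonymous substitution.
Codon 3 (CCA, Pro): 3 synonymous substitutions.
Total: 1 + 1 + 3 = 5.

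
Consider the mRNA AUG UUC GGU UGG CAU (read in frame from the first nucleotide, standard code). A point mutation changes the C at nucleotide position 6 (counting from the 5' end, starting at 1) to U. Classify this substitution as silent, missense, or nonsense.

Position 6 falls in codon 2: UUC → Phe.
After the substitution the codon is UUU → Phe.
Both encode Phe, so the change is synonymous.

silent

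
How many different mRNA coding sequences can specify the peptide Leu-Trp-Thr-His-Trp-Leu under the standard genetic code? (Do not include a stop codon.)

Leu: 6 codons.
Trp: 1 codon.
Thr: 4 codons.
His: 2 codons.
Trp: 1 codon.
Leu: 6 codons.
6 × 1 × 4 × 2 × 1 × 6 = 288.

288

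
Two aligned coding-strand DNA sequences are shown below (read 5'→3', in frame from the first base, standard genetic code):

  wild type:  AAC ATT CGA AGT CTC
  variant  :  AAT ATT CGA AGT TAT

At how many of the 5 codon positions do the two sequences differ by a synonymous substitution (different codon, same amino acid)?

Codon 1: AAC Asn / AAT Asn — synonymous.
Codon 2: ATT Ile / ATT Ile — identical.
Codon 3: CGA Arg / CGA Arg — identical.
Codon 4: AGT Ser / AGT Ser — identical.
Codon 5: CTC Leu / TAT Tyr — nonsynonymous.
Synonymous differences: 1.

1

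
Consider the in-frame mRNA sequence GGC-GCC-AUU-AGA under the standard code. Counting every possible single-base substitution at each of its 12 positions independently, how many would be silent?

10

Codon 1 (GGC, Gly): 3 synonymous substitutions.
Codon 2 (GCC, Ala): 3 synonymous substitutions.
Codon 3 (AUU, Ile): 2 synonymous substitutions.
Codon 4 (AGA, Arg): 2 synonymous substitutions.
Total: 3 + 3 + 2 + 2 = 10.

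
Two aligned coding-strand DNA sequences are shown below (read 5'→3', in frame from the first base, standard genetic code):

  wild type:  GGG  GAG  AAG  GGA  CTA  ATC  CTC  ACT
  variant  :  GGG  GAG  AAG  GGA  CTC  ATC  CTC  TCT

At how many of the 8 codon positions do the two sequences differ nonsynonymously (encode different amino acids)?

1

Codon 1: GGG Gly / GGG Gly — identical.
Codon 2: GAG Glu / GAG Glu — identical.
Codon 3: AAG Lys / AAG Lys — identical.
Codon 4: GGA Gly / GGA Gly — identical.
Codon 5: CTA Leu / CTC Leu — synonymous.
Codon 6: ATC Ile / ATC Ile — identical.
Codon 7: CTC Leu / CTC Leu — identical.
Codon 8: ACT Thr / TCT Ser — nonsynonymous.
Nonsynonymous differences: 1.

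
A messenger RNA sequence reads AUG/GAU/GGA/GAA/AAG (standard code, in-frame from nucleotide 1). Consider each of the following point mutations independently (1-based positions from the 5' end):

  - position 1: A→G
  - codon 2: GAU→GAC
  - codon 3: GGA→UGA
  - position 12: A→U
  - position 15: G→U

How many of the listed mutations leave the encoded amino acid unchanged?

1

Codon 1: AUG (Met) → GUG (Val) — missense.
Codon 2: GAU (Asp) → GAC (Asp) — synonymous.
Codon 3: GGA (Gly) → UGA (Stop) — nonsense.
Codon 4: GAA (Glu) → GAU (Asp) — missense.
Codon 5: AAG (Lys) → AAU (Asn) — missense.
Synonymous: 1 of 5.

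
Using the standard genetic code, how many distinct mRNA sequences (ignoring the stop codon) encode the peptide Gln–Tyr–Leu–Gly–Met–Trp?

Gln: 2 codons.
Tyr: 2 codons.
Leu: 6 codons.
Gly: 4 codons.
Met: 1 codon.
Trp: 1 codon.
2 × 2 × 6 × 4 × 1 × 1 = 96.

96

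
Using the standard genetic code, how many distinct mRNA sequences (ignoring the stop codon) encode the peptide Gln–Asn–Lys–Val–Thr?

Gln: 2 codons.
Asn: 2 codons.
Lys: 2 codons.
Val: 4 codons.
Thr: 4 codons.
2 × 2 × 2 × 4 × 4 = 128.

128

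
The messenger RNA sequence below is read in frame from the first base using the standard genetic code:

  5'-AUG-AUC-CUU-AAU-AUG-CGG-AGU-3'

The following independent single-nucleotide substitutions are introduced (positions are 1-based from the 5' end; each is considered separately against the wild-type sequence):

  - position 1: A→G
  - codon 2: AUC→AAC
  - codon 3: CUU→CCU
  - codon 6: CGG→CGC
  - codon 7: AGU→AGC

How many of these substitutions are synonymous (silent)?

2

Codon 1: AUG (Met) → GUG (Val) — missense.
Codon 2: AUC (Ile) → AAC (Asn) — missense.
Codon 3: CUU (Leu) → CCU (Pro) — missense.
Codon 6: CGG (Arg) → CGC (Arg) — synonymous.
Codon 7: AGU (Ser) → AGC (Ser) — synonymous.
Synonymous: 2 of 5.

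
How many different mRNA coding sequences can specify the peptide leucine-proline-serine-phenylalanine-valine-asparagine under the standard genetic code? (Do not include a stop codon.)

Leu: 6 codons.
Pro: 4 codons.
Ser: 6 codons.
Phe: 2 codons.
Val: 4 codons.
Asn: 2 codons.
6 × 4 × 6 × 2 × 4 × 2 = 2304.

2304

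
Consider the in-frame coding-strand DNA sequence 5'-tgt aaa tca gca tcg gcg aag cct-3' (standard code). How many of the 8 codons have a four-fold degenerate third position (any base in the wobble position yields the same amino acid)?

5

Codon 1 TGT (Cys): third position 2-fold.
Codon 2 AAA (Lys): third position 2-fold.
Codon 3 TCA (Ser): third position 4-fold.
Codon 4 GCA (Ala): third position 4-fold.
Codon 5 TCG (Ser): third position 4-fold.
Codon 6 GCG (Ala): third position 4-fold.
Codon 7 AAG (Lys): third position 2-fold.
Codon 8 CCT (Pro): third position 4-fold.
Four-fold degenerate third positions: 5.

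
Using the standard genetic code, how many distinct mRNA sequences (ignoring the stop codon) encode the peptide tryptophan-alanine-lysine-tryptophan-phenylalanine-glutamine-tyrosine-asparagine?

128

Trp: 1 codon.
Ala: 4 codons.
Lys: 2 codons.
Trp: 1 codon.
Phe: 2 codons.
Gln: 2 codons.
Tyr: 2 codons.
Asn: 2 codons.
1 × 4 × 2 × 1 × 2 × 2 × 2 × 2 = 128.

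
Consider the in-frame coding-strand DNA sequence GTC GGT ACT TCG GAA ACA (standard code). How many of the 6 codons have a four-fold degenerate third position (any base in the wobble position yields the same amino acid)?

5

Codon 1 GTC (Val): third position 4-fold.
Codon 2 GGT (Gly): third position 4-fold.
Codon 3 ACT (Thr): third position 4-fold.
Codon 4 TCG (Ser): third position 4-fold.
Codon 5 GAA (Glu): third position 2-fold.
Codon 6 ACA (Thr): third position 4-fold.
Four-fold degenerate third positions: 5.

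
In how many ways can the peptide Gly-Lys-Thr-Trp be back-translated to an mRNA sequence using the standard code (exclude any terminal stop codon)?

32

Gly: 4 codons.
Lys: 2 codons.
Thr: 4 codons.
Trp: 1 codon.
4 × 2 × 4 × 1 = 32.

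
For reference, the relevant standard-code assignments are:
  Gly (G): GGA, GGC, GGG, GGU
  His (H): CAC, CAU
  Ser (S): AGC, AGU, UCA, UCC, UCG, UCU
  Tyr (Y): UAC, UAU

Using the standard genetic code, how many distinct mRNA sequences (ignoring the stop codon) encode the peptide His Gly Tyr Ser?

96

His: 2 codons.
Gly: 4 codons.
Tyr: 2 codons.
Ser: 6 codons.
2 × 4 × 2 × 6 = 96.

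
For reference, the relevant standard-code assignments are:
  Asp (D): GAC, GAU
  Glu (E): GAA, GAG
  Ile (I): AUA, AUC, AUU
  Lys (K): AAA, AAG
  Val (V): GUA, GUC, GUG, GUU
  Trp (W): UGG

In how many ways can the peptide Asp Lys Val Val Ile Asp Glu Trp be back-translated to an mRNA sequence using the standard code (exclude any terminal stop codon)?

Asp: 2 codons.
Lys: 2 codons.
Val: 4 codons.
Val: 4 codons.
Ile: 3 codons.
Asp: 2 codons.
Glu: 2 codons.
Trp: 1 codon.
2 × 2 × 4 × 4 × 3 × 2 × 2 × 1 = 768.

768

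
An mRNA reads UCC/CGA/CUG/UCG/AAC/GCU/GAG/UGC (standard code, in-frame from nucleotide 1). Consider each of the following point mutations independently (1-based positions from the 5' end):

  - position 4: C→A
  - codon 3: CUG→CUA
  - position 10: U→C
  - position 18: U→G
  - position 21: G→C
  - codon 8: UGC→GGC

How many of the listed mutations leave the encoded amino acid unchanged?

Codon 2: CGA (Arg) → AGA (Arg) — synonymous.
Codon 3: CUG (Leu) → CUA (Leu) — synonymous.
Codon 4: UCG (Ser) → CCG (Pro) — missense.
Codon 6: GCU (Ala) → GCG (Ala) — synonymous.
Codon 7: GAG (Glu) → GAC (Asp) — missense.
Codon 8: UGC (Cys) → GGC (Gly) — missense.
Synonymous: 3 of 6.

3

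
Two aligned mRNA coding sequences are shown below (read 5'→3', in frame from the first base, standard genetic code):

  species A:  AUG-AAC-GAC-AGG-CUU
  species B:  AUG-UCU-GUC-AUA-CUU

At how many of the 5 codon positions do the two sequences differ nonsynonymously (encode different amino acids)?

Codon 1: AUG Met / AUG Met — identical.
Codon 2: AAC Asn / UCU Ser — nonsynonymous.
Codon 3: GAC Asp / GUC Val — nonsynonymous.
Codon 4: AGG Arg / AUA Ile — nonsynonymous.
Codon 5: CUU Leu / CUU Leu — identical.
Nonsynonymous differences: 3.

3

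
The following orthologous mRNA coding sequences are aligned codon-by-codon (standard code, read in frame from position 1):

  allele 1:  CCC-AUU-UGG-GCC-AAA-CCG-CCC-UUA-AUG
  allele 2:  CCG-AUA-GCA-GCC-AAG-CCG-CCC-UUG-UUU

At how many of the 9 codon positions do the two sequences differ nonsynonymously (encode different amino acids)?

2

Codon 1: CCC Pro / CCG Pro — synonymous.
Codon 2: AUU Ile / AUA Ile — synonymous.
Codon 3: UGG Trp / GCA Ala — nonsynonymous.
Codon 4: GCC Ala / GCC Ala — identical.
Codon 5: AAA Lys / AAG Lys — synonymous.
Codon 6: CCG Pro / CCG Pro — identical.
Codon 7: CCC Pro / CCC Pro — identical.
Codon 8: UUA Leu / UUG Leu — synonymous.
Codon 9: AUG Met / UUU Phe — nonsynonymous.
Nonsynonymous differences: 2.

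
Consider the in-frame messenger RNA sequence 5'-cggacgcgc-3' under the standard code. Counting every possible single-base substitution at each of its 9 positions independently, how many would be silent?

Codon 1 (CGG, Arg): 4 synonymous substitutions.
Codon 2 (ACG, Thr): 3 synonymous substitutions.
Codon 3 (CGC, Arg): 3 synonymous substitutions.
Total: 4 + 3 + 3 = 10.

10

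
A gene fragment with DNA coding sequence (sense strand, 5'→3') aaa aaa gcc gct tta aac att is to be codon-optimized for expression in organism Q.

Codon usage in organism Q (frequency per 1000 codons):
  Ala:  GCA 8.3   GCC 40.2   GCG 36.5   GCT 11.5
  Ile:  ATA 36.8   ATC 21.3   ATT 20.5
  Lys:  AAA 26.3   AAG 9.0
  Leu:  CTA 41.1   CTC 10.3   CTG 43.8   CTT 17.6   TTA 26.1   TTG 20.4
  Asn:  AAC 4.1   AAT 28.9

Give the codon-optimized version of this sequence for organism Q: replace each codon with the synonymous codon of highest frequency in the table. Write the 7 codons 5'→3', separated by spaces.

Codon 1 (Lys): best is AAA at 26.3.
Codon 2 (Lys): best is AAA at 26.3.
Codon 3 (Ala): best is GCC at 40.2.
Codon 4 (Ala): best is GCC at 40.2.
Codon 5 (Leu): best is CTG at 43.8.
Codon 6 (Asn): best is AAT at 28.9.
Codon 7 (Ile): best is ATA at 36.8.

AAA AAA GCC GCC CTG AAT ATA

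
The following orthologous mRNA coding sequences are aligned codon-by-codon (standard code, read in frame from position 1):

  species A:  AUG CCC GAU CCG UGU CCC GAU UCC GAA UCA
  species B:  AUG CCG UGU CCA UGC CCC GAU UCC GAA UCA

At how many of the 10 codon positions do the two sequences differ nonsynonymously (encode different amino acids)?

1

Codon 1: AUG Met / AUG Met — identical.
Codon 2: CCC Pro / CCG Pro — synonymous.
Codon 3: GAU Asp / UGU Cys — nonsynonymous.
Codon 4: CCG Pro / CCA Pro — synonymous.
Codon 5: UGU Cys / UGC Cys — synonymous.
Codon 6: CCC Pro / CCC Pro — identical.
Codon 7: GAU Asp / GAU Asp — identical.
Codon 8: UCC Ser / UCC Ser — identical.
Codon 9: GAA Glu / GAA Glu — identical.
Codon 10: UCA Ser / UCA Ser — identical.
Nonsynonymous differences: 1.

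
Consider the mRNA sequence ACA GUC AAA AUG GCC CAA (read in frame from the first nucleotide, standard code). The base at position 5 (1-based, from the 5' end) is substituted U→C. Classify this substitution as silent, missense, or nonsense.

missense

Position 5 falls in codon 2: GUC → Val.
After the substitution the codon is GCC → Ala.
Val ≠ Ala, so this is a missense mutation.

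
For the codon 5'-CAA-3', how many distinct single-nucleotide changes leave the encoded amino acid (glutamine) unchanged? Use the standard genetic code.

Position 1: none → 0 synonymous.
Position 2: none → 0 synonymous.
Position 3: CAG → 1 synonymous.
Total: 0 + 0 + 1 = 1.

1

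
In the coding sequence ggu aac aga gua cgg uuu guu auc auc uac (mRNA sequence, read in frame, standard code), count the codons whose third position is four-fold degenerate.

Codon 1 GGU (Gly): third position 4-fold.
Codon 2 AAC (Asn): third position 2-fold.
Codon 3 AGA (Arg): third position 2-fold.
Codon 4 GUA (Val): third position 4-fold.
Codon 5 CGG (Arg): third position 4-fold.
Codon 6 UUU (Phe): third position 2-fold.
Codon 7 GUU (Val): third position 4-fold.
Codon 8 AUC (Ile): third position 3-fold.
Codon 9 AUC (Ile): third position 3-fold.
Codon 10 UAC (Tyr): third position 2-fold.
Four-fold degenerate third positions: 4.

4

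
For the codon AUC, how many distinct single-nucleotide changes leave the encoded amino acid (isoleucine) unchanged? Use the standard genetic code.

2

Position 1: none → 0 synonymous.
Position 2: none → 0 synonymous.
Position 3: AUU, AUA → 2 synonymous.
Total: 0 + 0 + 2 = 2.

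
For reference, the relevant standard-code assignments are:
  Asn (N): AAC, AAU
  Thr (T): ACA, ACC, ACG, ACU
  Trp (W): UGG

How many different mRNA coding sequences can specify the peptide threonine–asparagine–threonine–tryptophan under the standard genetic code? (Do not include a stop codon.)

Thr: 4 codons.
Asn: 2 codons.
Thr: 4 codons.
Trp: 1 codon.
4 × 2 × 4 × 1 = 32.

32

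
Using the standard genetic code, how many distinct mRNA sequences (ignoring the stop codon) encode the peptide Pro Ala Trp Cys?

Pro: 4 codons.
Ala: 4 codons.
Trp: 1 codon.
Cys: 2 codons.
4 × 4 × 1 × 2 = 32.

32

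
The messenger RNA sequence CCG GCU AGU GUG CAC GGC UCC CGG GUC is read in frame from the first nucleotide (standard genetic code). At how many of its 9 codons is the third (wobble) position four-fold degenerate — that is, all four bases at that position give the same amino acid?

7

Codon 1 CCG (Pro): third position 4-fold.
Codon 2 GCU (Ala): third position 4-fold.
Codon 3 AGU (Ser): third position 2-fold.
Codon 4 GUG (Val): third position 4-fold.
Codon 5 CAC (His): third position 2-fold.
Codon 6 GGC (Gly): third position 4-fold.
Codon 7 UCC (Ser): third position 4-fold.
Codon 8 CGG (Arg): third position 4-fold.
Codon 9 GUC (Val): third position 4-fold.
Four-fold degenerate third positions: 7.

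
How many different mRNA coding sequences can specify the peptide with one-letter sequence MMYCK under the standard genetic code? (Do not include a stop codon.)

8

Met: 1 codon.
Met: 1 codon.
Tyr: 2 codons.
Cys: 2 codons.
Lys: 2 codons.
1 × 1 × 2 × 2 × 2 = 8.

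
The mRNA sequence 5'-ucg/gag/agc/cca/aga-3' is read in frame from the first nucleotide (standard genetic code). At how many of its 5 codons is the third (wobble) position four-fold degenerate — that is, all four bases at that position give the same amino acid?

2

Codon 1 UCG (Ser): third position 4-fold.
Codon 2 GAG (Glu): third position 2-fold.
Codon 3 AGC (Ser): third position 2-fold.
Codon 4 CCA (Pro): third position 4-fold.
Codon 5 AGA (Arg): third position 2-fold.
Four-fold degenerate third positions: 2.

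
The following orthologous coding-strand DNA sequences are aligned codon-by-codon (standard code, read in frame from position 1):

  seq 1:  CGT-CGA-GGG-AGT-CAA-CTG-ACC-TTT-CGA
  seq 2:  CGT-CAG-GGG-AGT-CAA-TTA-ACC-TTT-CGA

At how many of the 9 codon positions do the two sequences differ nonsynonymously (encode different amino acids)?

1

Codon 1: CGT Arg / CGT Arg — identical.
Codon 2: CGA Arg / CAG Gln — nonsynonymous.
Codon 3: GGG Gly / GGG Gly — identical.
Codon 4: AGT Ser / AGT Ser — identical.
Codon 5: CAA Gln / CAA Gln — identical.
Codon 6: CTG Leu / TTA Leu — synonymous.
Codon 7: ACC Thr / ACC Thr — identical.
Codon 8: TTT Phe / TTT Phe — identical.
Codon 9: CGA Arg / CGA Arg — identical.
Nonsynonymous differences: 1.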